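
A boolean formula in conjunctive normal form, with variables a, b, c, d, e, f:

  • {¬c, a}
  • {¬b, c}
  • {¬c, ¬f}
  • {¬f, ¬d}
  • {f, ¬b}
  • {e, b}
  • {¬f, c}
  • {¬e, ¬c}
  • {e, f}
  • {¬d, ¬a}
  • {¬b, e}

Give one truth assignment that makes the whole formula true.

a=False, b=False, c=False, d=False, e=True, f=False

Check each clause:
  1. {¬c, a} — ¬c is true.
  2. {¬b, c} — ¬b is true.
  3. {¬c, ¬f} — ¬f is true.
  4. {¬f, ¬d} — ¬f is true.
  5. {¬b, f} — ¬b is true.
  6. {b, e} — e is true.
  7. {c, ¬f} — ¬f is true.
  8. {¬e, ¬c} — ¬c is true.
  9. {f, e} — e is true.
  10. {¬d, ¬a} — ¬d is true.
  11. {¬b, e} — e is true.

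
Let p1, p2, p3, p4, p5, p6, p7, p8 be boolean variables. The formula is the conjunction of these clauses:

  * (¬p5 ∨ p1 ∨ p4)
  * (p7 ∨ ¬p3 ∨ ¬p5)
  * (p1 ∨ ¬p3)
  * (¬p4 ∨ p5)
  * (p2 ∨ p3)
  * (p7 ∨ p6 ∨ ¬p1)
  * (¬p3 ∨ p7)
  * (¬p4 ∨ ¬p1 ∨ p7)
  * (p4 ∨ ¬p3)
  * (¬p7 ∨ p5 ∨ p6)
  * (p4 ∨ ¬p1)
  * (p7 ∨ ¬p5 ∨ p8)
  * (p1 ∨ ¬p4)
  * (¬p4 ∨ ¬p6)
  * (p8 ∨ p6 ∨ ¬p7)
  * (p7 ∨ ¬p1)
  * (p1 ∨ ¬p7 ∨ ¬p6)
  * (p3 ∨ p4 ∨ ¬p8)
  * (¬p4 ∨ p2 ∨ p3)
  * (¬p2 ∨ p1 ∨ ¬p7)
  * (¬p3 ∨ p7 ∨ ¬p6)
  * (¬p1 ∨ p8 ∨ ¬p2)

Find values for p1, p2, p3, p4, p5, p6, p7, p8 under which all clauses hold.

p1 = F, p2 = T, p3 = F, p4 = F, p5 = F, p6 = T, p7 = F, p8 = F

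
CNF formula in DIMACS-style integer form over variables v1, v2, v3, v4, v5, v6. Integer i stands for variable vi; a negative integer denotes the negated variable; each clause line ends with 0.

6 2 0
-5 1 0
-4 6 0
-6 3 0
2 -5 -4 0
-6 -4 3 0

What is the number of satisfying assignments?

17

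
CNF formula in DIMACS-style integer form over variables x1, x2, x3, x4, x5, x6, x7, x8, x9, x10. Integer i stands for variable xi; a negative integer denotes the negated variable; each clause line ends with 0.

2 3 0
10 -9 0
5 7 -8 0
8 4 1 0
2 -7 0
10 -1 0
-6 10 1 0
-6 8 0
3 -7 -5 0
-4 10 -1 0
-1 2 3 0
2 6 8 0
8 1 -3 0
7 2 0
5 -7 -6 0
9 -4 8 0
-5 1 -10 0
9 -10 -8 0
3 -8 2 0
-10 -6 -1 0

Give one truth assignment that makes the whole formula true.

x1 = F  x2 = T  x3 = T  x4 = F  x5 = F  x6 = F  x7 = T  x8 = T  x9 = F  x10 = F

Check each clause:
  1. (x3 ∨ x2) — x2 is true.
  2. (x10 ∨ ¬x9) — ¬x9 is true.
  3. (x5 ∨ ¬x8 ∨ x7) — x7 is true.
  4. (x1 ∨ x8 ∨ x4) — x8 is true.
  5. (x2 ∨ ¬x7) — x2 is true.
  6. (x10 ∨ ¬x1) — ¬x1 is true.
  7. (x10 ∨ x1 ∨ ¬x6) — ¬x6 is true.
  8. (¬x6 ∨ x8) — x8 is true.
  9. (¬x5 ∨ ¬x7 ∨ x3) — x3 is true.
  10. (x10 ∨ ¬x4 ∨ ¬x1) — ¬x4 is true.
  11. (x2 ∨ ¬x1 ∨ x3) — x2 is true.
  12. (x2 ∨ x8 ∨ x6) — x8 is true.
  13. (¬x3 ∨ x1 ∨ x8) — x8 is true.
  14. (x2 ∨ x7) — x2 is true.
  15. (¬x7 ∨ x5 ∨ ¬x6) — ¬x6 is true.
  16. (x9 ∨ ¬x4 ∨ x8) — x8 is true.
  17. (¬x5 ∨ ¬x10 ∨ x1) — ¬x5 is true.
  18. (¬x8 ∨ ¬x10 ∨ x9) — ¬x10 is true.
  19. (¬x8 ∨ x2 ∨ x3) — x2 is true.
  20. (¬x10 ∨ ¬x1 ∨ ¬x6) — ¬x6 is true.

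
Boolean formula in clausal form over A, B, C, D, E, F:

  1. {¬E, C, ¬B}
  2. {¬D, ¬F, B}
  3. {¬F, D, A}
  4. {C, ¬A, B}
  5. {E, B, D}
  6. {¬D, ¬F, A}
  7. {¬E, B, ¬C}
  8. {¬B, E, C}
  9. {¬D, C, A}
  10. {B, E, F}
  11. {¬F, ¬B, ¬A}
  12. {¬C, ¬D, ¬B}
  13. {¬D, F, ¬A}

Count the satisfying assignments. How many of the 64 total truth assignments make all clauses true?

5

Satisfying assignments:
  A=0 B=0 C=0 D=0 E=1 F=0
  A=0 B=1 C=1 D=0 E=0 F=0
  A=0 B=1 C=1 D=0 E=1 F=0
  A=1 B=1 C=1 D=0 E=0 F=0
  A=1 B=1 C=1 D=0 E=1 F=0
Count: 5.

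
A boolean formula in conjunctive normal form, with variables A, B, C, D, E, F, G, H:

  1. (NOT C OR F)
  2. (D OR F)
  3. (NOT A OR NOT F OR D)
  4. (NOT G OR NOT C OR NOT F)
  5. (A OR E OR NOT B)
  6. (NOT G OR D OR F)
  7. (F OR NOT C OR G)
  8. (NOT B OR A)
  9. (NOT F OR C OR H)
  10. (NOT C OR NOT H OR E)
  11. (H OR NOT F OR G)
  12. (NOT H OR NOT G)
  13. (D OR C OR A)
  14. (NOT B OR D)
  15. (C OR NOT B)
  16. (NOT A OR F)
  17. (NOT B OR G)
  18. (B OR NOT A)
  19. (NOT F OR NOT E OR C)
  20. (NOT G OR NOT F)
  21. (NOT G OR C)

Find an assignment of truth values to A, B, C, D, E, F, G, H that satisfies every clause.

A=0, B=0, C=0, D=1, E=1, F=0, G=0, H=0

Check each clause:
  1. (NOT C OR F) — NOT C is true.
  2. (F OR D) — D is true.
  3. (D OR NOT A OR NOT F) — NOT F is true.
  4. (NOT G OR NOT C OR NOT F) — NOT G is true.
  5. (NOT B OR A OR E) — E is true.
  6. (F OR D OR NOT G) — NOT G is true.
  7. (F OR NOT C OR G) — NOT C is true.
  8. (NOT B OR A) — NOT B is true.
  9. (NOT F OR H OR C) — NOT F is true.
  10. (NOT H OR E OR NOT C) — NOT H is true.
  11. (H OR NOT F OR G) — NOT F is true.
  12. (NOT G OR NOT H) — NOT H is true.
  13. (D OR A OR C) — D is true.
  14. (D OR NOT B) — D is true.
  15. (C OR NOT B) — NOT B is true.
  16. (F OR NOT A) — NOT A is true.
  17. (G OR NOT B) — NOT B is true.
  18. (B OR NOT A) — NOT A is true.
  19. (NOT F OR C OR NOT E) — NOT F is true.
  20. (NOT G OR NOT F) — NOT G is true.
  21. (NOT G OR C) — NOT G is true.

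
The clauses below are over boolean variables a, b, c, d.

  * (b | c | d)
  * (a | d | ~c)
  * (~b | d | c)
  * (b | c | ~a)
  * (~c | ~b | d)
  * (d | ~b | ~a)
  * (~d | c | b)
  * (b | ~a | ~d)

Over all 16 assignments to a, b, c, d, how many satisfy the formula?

6

The models are:
  a=F b=F c=T d=T
  a=F b=T c=F d=T
  a=F b=T c=T d=T
  a=T b=F c=T d=F
  a=T b=T c=F d=T
  a=T b=T c=T d=T
Count: 6.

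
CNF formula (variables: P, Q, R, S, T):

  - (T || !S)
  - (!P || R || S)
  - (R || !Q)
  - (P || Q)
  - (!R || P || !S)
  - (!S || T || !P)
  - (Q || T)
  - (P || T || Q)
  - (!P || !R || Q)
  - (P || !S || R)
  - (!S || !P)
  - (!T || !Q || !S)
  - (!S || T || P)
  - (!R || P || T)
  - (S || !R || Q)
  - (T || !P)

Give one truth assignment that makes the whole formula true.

P = False, Q = True, R = True, S = False, T = True

Check each clause:
  1. (T || !S) — !S is true.
  2. (S || R || !P) — R is true.
  3. (!Q || R) — R is true.
  4. (P || Q) — Q is true.
  5. (!S || !R || P) — !S is true.
  6. (T || !S || !P) — !S is true.
  7. (Q || T) — Q is true.
  8. (P || Q || T) — Q is true.
  9. (!R || Q || !P) — Q is true.
  10. (R || !S || P) — R is true.
  11. (!S || !P) — !S is true.
  12. (!S || !Q || !T) — !S is true.
  13. (P || T || !S) — !S is true.
  14. (!R || T || P) — T is true.
  15. (Q || !R || S) — Q is true.
  16. (!P || T) — T is true.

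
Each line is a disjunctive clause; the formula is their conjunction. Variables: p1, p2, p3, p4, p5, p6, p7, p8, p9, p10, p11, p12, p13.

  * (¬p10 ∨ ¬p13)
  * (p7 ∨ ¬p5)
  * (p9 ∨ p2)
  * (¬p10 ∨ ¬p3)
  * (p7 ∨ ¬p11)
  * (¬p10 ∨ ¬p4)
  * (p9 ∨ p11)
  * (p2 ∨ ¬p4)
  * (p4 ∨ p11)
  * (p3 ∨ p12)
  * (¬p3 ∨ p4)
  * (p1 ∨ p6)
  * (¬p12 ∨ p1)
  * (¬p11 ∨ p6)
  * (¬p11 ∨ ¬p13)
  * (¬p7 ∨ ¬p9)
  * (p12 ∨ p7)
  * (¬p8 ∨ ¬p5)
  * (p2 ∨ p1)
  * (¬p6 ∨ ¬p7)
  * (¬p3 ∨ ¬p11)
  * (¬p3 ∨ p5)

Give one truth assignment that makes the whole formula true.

p1 = T, p2 = T, p3 = F, p4 = T, p5 = F, p6 = F, p7 = F, p8 = F, p9 = T, p10 = F, p11 = F, p12 = T, p13 = T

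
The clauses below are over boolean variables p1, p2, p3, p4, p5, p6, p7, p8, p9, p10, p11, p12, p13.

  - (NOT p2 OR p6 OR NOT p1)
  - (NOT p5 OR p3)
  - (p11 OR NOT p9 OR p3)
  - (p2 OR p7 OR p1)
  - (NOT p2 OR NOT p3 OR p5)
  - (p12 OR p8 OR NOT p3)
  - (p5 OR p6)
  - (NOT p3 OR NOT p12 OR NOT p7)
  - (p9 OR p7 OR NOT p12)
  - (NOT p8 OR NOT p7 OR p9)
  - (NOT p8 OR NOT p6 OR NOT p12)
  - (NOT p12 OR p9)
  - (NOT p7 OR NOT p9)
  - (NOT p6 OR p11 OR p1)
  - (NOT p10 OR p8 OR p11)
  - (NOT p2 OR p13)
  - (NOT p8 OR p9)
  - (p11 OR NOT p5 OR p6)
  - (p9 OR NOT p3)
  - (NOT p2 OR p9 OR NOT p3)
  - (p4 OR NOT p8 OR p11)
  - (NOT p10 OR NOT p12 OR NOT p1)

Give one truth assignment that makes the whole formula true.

p4 occurs only positively in the remaining clauses — set p4 = True.
Pure literal: p11 appears only positively; assign p11 = True.
Set p1 = True and propagate.
For the remaining variables, p2 = False, p3 = True, p5 = True, p6 = False, p7 = False, p8 = True, p9 = True, p10 = True, p12 = False, p13 = True works.
Every clause has at least one true literal under this assignment.

p1=1, p2=0, p3=1, p4=1, p5=1, p6=0, p7=0, p8=1, p9=1, p10=1, p11=1, p12=0, p13=1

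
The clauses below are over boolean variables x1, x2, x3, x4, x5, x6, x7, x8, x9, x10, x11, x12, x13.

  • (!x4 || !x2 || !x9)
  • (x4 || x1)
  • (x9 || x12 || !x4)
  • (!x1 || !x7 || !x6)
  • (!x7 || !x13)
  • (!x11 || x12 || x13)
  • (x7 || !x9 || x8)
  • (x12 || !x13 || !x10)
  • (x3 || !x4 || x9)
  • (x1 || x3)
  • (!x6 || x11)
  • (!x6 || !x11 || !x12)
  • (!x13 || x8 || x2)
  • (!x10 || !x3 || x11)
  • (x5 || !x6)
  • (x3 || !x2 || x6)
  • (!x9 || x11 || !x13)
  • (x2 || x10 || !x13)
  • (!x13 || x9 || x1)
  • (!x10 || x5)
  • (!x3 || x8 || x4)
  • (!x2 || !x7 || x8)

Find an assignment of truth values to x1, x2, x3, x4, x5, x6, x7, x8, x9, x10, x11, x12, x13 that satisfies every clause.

x1=True, x2=False, x3=True, x4=True, x5=False, x6=False, x7=True, x8=False, x9=True, x10=False, x11=True, x12=True, x13=False

Branch on x1: take x1 = True.
Branch on x2: take x2 = False.
The remaining clauses are satisfied by x3 = True, x4 = True, x5 = False, x6 = False, x7 = True, x8 = False, x9 = True, x10 = False, x11 = True, x12 = True, x13 = False.
Check each clause:
  1. (!x4 || !x9 || !x2) — !x2 is true.
  2. (x4 || x1) — x1 is true.
  3. (!x4 || x12 || x9) — x9 is true.
  4. (!x6 || !x1 || !x7) — !x6 is true.
  5. (!x13 || !x7) — !x13 is true.
  6. (!x11 || x13 || x12) — x12 is true.
  7. (x8 || !x9 || x7) — x7 is true.
  8. (!x13 || !x10 || x12) — !x13 is true.
  9. (!x4 || x9 || x3) — x9 is true.
  10. (x3 || x1) — x1 is true.
  11. (!x6 || x11) — !x6 is true.
  12. (!x6 || !x12 || !x11) — !x6 is true.
  13. (x2 || !x13 || x8) — !x13 is true.
  14. (!x10 || x11 || !x3) — x11 is true.
  15. (!x6 || x5) — !x6 is true.
  16. (x6 || !x2 || x3) — x3 is true.
  17. (!x13 || !x9 || x11) — x11 is true.
  18. (!x13 || x10 || x2) — !x13 is true.
  19. (!x13 || x9 || x1) — x1 is true.
  20. (!x10 || x5) — !x10 is true.
  21. (x8 || !x3 || x4) — x4 is true.
  22. (!x7 || !x2 || x8) — !x2 is true.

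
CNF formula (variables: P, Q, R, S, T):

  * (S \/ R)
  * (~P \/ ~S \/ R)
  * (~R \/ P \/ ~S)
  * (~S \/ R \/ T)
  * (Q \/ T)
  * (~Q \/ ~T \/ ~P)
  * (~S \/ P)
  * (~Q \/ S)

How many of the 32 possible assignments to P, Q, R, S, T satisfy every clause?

4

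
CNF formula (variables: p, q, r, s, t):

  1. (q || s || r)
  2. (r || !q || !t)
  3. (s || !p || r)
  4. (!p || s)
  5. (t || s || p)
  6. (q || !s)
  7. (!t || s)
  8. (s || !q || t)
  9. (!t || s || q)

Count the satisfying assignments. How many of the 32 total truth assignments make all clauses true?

6

Satisfying assignments:
  p=F q=T r=F s=T t=F
  p=F q=T r=T s=T t=F
  p=F q=T r=T s=T t=T
  p=T q=T r=F s=T t=F
  p=T q=T r=T s=T t=F
  p=T q=T r=T s=T t=T
Count: 6.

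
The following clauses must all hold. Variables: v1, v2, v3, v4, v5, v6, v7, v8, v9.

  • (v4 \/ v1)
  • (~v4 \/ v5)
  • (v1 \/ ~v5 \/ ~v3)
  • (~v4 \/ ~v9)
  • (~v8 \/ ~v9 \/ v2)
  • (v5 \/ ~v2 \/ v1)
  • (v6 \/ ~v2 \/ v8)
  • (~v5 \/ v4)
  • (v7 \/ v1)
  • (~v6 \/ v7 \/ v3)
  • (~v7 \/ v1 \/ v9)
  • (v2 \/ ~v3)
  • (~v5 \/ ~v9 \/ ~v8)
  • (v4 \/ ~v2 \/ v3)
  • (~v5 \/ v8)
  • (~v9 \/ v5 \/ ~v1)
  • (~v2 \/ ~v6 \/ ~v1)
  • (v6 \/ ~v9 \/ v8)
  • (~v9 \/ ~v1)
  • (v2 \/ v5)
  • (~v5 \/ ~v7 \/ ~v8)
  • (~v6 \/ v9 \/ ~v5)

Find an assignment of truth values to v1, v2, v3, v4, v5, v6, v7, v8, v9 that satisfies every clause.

v1=T, v2=T, v3=T, v4=F, v5=F, v6=F, v7=F, v8=T, v9=F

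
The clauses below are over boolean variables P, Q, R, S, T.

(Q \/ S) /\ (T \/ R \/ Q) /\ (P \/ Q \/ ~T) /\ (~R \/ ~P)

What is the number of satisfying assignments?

Split on Q, then P.
  Q=T, P=T: remaining (R,S,T) ∈ {(F,F,F); (F,F,T); (F,T,F); (F,T,T)} — 4.
  Q=T, P=F: R, S, T free → 2^3 = 8.
  Q=F, P=T: remaining (R,S,T) ∈ {(F,T,T)} — 1.
  Q=F, P=F: remaining (R,S,T) ∈ {(T,T,F)} — 1.
Total: 4 + 8 + 1 + 1 = 14.

14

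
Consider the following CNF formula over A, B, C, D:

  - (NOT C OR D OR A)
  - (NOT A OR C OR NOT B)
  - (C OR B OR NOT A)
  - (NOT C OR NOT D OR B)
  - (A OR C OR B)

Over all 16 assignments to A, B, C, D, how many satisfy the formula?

The models are:
  A=0 B=1 C=0 D=0
  A=0 B=1 C=0 D=1
  A=0 B=1 C=1 D=1
  A=1 B=0 C=1 D=0
  A=1 B=1 C=1 D=0
  A=1 B=1 C=1 D=1
That's 6 in total.

6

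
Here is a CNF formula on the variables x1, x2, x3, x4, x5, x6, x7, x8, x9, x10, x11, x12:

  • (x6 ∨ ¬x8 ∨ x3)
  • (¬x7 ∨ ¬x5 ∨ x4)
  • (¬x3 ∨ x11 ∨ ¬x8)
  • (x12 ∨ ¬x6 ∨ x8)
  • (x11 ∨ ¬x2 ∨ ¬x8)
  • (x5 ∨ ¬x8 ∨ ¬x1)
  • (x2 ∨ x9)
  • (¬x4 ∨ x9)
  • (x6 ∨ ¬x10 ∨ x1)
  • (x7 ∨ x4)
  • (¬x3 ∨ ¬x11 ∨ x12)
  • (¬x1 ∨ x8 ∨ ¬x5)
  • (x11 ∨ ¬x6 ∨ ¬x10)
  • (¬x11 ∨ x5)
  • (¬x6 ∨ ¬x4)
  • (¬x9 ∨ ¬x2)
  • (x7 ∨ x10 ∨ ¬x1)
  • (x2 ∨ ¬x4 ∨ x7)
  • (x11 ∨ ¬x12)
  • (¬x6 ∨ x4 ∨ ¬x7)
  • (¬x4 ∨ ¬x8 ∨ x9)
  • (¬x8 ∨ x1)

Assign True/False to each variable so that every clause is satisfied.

x1=False, x2=False, x3=False, x4=True, x5=False, x6=False, x7=True, x8=False, x9=True, x10=False, x11=False, x12=False

Check each clause:
  1. (¬x8 ∨ x6 ∨ x3) — ¬x8 is true.
  2. (¬x7 ∨ ¬x5 ∨ x4) — ¬x5 is true.
  3. (x11 ∨ ¬x8 ∨ ¬x3) — ¬x8 is true.
  4. (x8 ∨ x12 ∨ ¬x6) — ¬x6 is true.
  5. (¬x2 ∨ x11 ∨ ¬x8) — ¬x8 is true.
  6. (x5 ∨ ¬x8 ∨ ¬x1) — ¬x8 is true.
  7. (x9 ∨ x2) — x9 is true.
  8. (¬x4 ∨ x9) — x9 is true.
  9. (¬x10 ∨ x6 ∨ x1) — ¬x10 is true.
  10. (x7 ∨ x4) — x4 is true.
  11. (¬x11 ∨ x12 ∨ ¬x3) — ¬x3 is true.
  12. (x8 ∨ ¬x5 ∨ ¬x1) — ¬x5 is true.
  13. (¬x10 ∨ x11 ∨ ¬x6) — ¬x6 is true.
  14. (¬x11 ∨ x5) — ¬x11 is true.
  15. (¬x4 ∨ ¬x6) — ¬x6 is true.
  16. (¬x9 ∨ ¬x2) — ¬x2 is true.
  17. (x10 ∨ x7 ∨ ¬x1) — ¬x1 is true.
  18. (x2 ∨ x7 ∨ ¬x4) — x7 is true.
  19. (x11 ∨ ¬x12) — ¬x12 is true.
  20. (¬x7 ∨ x4 ∨ ¬x6) — ¬x6 is true.
  21. (¬x4 ∨ x9 ∨ ¬x8) — ¬x8 is true.
  22. (x1 ∨ ¬x8) — ¬x8 is true.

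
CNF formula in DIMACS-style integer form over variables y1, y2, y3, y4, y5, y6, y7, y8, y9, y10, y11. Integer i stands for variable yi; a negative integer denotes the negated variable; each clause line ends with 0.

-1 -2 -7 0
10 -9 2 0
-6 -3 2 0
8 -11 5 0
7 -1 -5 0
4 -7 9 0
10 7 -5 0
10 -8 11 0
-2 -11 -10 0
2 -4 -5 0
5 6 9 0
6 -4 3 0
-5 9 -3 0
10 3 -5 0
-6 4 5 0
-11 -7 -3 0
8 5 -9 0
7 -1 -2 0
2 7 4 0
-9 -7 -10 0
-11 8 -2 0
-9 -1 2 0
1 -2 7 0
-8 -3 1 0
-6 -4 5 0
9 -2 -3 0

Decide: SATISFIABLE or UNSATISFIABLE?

SATISFIABLE

Branch on y1: take y1 = False.
For the remaining variables, y2 = True, y3 = True, y4 = True, y5 = True, y6 = True, y7 = True, y8 = False, y9 = True, y10 = False, y11 = False works.
So y1=F, y2=T, y3=T, y4=T, y5=T, y6=T, y7=T, y8=F, y9=T, y10=F, y11=F is a satisfying assignment.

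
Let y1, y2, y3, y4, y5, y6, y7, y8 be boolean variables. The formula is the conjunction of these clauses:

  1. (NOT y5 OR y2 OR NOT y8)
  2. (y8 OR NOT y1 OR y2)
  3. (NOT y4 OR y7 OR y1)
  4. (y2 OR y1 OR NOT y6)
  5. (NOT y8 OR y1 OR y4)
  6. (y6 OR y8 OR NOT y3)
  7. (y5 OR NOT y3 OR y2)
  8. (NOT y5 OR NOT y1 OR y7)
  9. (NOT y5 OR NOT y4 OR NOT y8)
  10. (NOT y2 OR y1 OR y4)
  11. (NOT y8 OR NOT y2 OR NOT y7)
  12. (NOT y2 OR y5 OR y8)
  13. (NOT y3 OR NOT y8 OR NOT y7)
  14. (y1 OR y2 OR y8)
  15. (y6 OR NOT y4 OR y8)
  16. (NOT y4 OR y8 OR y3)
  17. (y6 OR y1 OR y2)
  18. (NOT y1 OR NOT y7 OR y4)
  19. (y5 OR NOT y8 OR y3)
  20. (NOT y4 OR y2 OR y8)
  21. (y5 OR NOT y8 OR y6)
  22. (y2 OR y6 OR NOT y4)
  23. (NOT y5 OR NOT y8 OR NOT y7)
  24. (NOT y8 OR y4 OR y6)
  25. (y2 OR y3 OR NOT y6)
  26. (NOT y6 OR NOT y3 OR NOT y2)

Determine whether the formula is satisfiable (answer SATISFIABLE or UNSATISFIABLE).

y8 = True:
  y2 = True:
    y4 = True:
      propagation gives y1=True, y5=False, y3=True; contradiction.
    y4 = False:
      propagation gives y1=True, y5=False, y3=True; contradiction.
  y2 = False:
    propagation gives y5=False, y3=False; an empty clause results — contradiction.
y8 = False:
  y2 = True:
    y4 = True:
      propagation gives y6=True, y3=True; contradiction.
    y4 = False:
      propagation gives y1=True, y7=True; contradiction.
  y2 = False:
    propagation gives y1=False; an empty clause results — contradiction.
Every branch closes, so no satisfying assignment exists.

UNSATISFIABLE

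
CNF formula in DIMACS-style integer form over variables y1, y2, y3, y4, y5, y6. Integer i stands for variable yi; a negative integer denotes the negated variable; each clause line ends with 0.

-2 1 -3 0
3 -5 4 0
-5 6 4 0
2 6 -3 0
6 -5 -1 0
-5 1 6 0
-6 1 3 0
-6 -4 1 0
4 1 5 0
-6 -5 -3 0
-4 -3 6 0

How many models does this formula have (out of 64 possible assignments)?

17

Case analysis on y6 and y1:
  y6=T, y1=T: y2 free; 5 ways for (y3,y4,y5) × 2^1 = 10.
  y6=T, y1=F: a clause becomes empty — 0.
  y6=F, y1=T: 5 of the 16 assignments to (y2,y3,y4,y5) work.
  y6=F, y1=F: remaining (y2,y3,y4,y5) ∈ {(F,F,T,F); (T,F,T,F)} — 2.
Total: 10 + 0 + 5 + 2 = 17.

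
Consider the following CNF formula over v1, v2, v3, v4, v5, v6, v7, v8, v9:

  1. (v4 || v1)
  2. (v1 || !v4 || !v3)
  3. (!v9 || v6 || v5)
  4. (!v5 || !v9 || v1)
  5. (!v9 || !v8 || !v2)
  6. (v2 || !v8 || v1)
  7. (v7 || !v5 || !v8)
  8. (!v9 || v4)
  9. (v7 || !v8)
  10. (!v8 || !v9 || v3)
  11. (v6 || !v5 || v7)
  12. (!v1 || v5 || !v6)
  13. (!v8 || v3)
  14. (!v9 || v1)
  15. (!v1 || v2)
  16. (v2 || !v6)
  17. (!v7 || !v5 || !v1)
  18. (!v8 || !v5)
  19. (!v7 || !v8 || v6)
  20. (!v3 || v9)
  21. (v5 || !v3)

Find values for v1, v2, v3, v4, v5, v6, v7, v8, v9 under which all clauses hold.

v1=F  v2=T  v3=F  v4=T  v5=F  v6=F  v7=F  v8=F  v9=F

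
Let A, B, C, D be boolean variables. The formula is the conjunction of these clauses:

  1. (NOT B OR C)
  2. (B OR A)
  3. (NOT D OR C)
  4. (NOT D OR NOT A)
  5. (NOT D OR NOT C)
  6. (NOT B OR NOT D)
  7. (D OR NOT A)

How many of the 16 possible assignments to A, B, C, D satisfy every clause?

1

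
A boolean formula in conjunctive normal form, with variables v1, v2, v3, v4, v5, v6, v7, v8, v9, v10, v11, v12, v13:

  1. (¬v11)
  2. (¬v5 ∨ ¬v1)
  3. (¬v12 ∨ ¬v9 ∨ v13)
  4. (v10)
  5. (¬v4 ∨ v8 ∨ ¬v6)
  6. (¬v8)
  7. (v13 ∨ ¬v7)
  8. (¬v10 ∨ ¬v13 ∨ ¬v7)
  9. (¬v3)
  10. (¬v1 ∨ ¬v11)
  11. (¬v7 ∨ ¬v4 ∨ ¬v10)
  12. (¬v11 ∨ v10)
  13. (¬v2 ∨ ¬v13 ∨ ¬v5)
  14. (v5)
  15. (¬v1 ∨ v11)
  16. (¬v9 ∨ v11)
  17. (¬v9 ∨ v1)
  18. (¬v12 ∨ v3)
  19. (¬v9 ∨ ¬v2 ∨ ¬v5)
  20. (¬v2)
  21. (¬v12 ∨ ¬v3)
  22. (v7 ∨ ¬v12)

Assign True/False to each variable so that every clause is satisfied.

The clause (¬v11) is unit: v11 must be False.
The clause (v10) is unit: v10 must be True.
(¬v8) is a unit clause, so v8 = False.
(¬v3) is a unit clause, so v3 = False.
Unit propagation: (v5) forces v5 = True.
(¬v1) is a unit clause, so v1 = False.
Unit propagation: (¬v9) forces v9 = False.
The clause (¬v12) is unit: v12 must be False.
(¬v2) is a unit clause, so v2 = False.
v4 occurs only negated in the remaining clauses — set v4 = False.
v7 occurs only negated in the remaining clauses — set v7 = False.
v6, v13 are now unconstrained; take v6 = True, v13 = False.
Check each clause:
  1. (¬v11) — ¬v11 is true.
  2. (¬v1 ∨ ¬v5) — ¬v1 is true.
  3. (¬v12 ∨ v13 ∨ ¬v9) — ¬v12 is true.
  4. (v10) — v10 is true.
  5. (v8 ∨ ¬v6 ∨ ¬v4) — ¬v4 is true.
  6. (¬v8) — ¬v8 is true.
  7. (¬v7 ∨ v13) — ¬v7 is true.
  8. (¬v10 ∨ ¬v7 ∨ ¬v13) — ¬v7 is true.
  9. (¬v3) — ¬v3 is true.
  10. (¬v11 ∨ ¬v1) — ¬v11 is true.
  11. (¬v4 ∨ ¬v10 ∨ ¬v7) — ¬v7 is true.
  12. (¬v11 ∨ v10) — v10 is true.
  13. (¬v5 ∨ ¬v13 ∨ ¬v2) — ¬v2 is true.
  14. (v5) — v5 is true.
  15. (¬v1 ∨ v11) — ¬v1 is true.
  16. (¬v9 ∨ v11) — ¬v9 is true.
  17. (v1 ∨ ¬v9) — ¬v9 is true.
  18. (¬v12 ∨ v3) — ¬v12 is true.
  19. (¬v5 ∨ ¬v2 ∨ ¬v9) — ¬v2 is true.
  20. (¬v2) — ¬v2 is true.
  21. (¬v12 ∨ ¬v3) — ¬v12 is true.
  22. (¬v12 ∨ v7) — ¬v12 is true.

v1=0, v2=0, v3=0, v4=0, v5=1, v6=1, v7=0, v8=0, v9=0, v10=1, v11=0, v12=0, v13=0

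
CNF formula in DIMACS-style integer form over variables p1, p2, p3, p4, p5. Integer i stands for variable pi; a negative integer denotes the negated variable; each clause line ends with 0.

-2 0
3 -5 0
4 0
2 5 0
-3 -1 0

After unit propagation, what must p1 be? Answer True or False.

Unit clause (¬p2) sets p2 = False.
(p4) is a unit clause: p4 = True.
In (p2 ∨ p5), p2 is now false; p5 must hold, so p5 = True.
(p3 ∨ ¬p5) with p5 = True leaves only p3, so p3 = True.
In (¬p3 ∨ ¬p1), ¬p3 is now false; ¬p1 must hold, so p1 = False.

False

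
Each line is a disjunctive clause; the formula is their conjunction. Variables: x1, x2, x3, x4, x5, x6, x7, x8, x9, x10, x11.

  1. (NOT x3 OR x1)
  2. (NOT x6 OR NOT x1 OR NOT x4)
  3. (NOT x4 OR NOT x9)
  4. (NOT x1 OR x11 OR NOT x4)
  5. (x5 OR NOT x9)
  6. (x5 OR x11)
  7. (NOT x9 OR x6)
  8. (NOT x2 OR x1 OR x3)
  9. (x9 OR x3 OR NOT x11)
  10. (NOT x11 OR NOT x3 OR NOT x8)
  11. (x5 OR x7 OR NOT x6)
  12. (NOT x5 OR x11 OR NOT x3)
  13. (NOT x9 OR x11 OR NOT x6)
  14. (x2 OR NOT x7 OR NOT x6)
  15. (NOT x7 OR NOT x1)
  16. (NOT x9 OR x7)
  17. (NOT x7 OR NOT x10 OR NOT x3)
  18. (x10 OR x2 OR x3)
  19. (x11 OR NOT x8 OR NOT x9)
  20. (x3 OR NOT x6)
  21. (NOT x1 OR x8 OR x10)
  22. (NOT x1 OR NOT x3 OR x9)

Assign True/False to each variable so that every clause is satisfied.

x1 = False  x2 = False  x3 = False  x4 = False  x5 = True  x6 = False  x7 = True  x8 = True  x9 = False  x10 = True  x11 = False

Check each clause:
  1. (NOT x3 OR x1) — NOT x3 is true.
  2. (NOT x1 OR NOT x6 OR NOT x4) — NOT x6 is true.
  3. (NOT x9 OR NOT x4) — NOT x4 is true.
  4. (NOT x4 OR NOT x1 OR x11) — NOT x4 is true.
  5. (NOT x9 OR x5) — x5 is true.
  6. (x11 OR x5) — x5 is true.
  7. (NOT x9 OR x6) — NOT x9 is true.
  8. (x3 OR NOT x2 OR x1) — NOT x2 is true.
  9. (x9 OR NOT x11 OR x3) — NOT x11 is true.
  10. (NOT x8 OR NOT x11 OR NOT x3) — NOT x3 is true.
  11. (x5 OR x7 OR NOT x6) — NOT x6 is true.
  12. (NOT x3 OR x11 OR NOT x5) — NOT x3 is true.
  13. (NOT x6 OR x11 OR NOT x9) — NOT x6 is true.
  14. (x2 OR NOT x6 OR NOT x7) — NOT x6 is true.
  15. (NOT x1 OR NOT x7) — NOT x1 is true.
  16. (x7 OR NOT x9) — x7 is true.
  17. (NOT x7 OR NOT x10 OR NOT x3) — NOT x3 is true.
  18. (x10 OR x2 OR x3) — x10 is true.
  19. (NOT x9 OR x11 OR NOT x8) — NOT x9 is true.
  20. (NOT x6 OR x3) — NOT x6 is true.
  21. (x8 OR NOT x1 OR x10) — x8 is true.
  22. (x9 OR NOT x3 OR NOT x1) — NOT x3 is true.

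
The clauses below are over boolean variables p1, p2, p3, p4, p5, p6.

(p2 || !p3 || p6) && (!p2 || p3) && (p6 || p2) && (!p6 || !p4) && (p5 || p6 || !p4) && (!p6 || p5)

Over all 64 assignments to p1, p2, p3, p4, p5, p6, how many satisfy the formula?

12

Case analysis on p6 and p2:
  p6=T, p2=T: remaining (p1,p3,p4,p5) ∈ {(F,T,F,T); (T,T,F,T)} — 2.
  p6=T, p2=F: remaining (p1,p3,p4,p5) ∈ {(F,F,F,T); (F,T,F,T); (T,F,F,T); (T,T,F,T)} — 4.
  p6=F, p2=T: p1 free; 3 ways for (p3,p4,p5) × 2^1 = 6.
  p6=F, p2=F: a clause becomes empty — 0.
Total: 2 + 4 + 6 + 0 = 12.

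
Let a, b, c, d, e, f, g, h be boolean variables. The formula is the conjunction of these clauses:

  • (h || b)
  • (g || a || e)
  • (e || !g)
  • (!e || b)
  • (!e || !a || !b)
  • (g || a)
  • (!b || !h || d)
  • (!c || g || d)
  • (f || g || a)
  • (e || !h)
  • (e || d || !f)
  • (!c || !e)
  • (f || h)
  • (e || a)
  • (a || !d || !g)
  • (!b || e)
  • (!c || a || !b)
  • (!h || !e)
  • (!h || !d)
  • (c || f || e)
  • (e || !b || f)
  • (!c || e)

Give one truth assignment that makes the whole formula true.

Try a = False.
  then g is forced to True.
  then e is forced to True.
  then b is forced to True.
  then c is forced to False.
  then d is forced to False.
  then h is forced to False.
  then f is forced to True.
Check each clause:
  1. (h || b) — b is true.
  2. (a || g || e) — e is true.
  3. (e || !g) — e is true.
  4. (!e || b) — b is true.
  5. (!a || !e || !b) — !a is true.
  6. (g || a) — g is true.
  7. (!h || !b || d) — !h is true.
  8. (d || g || !c) — !c is true.
  9. (a || g || f) — f is true.
  10. (e || !h) — !h is true.
  11. (!f || e || d) — e is true.
  12. (!c || !e) — !c is true.
  13. (f || h) — f is true.
  14. (e || a) — e is true.
  15. (!g || a || !d) — !d is true.
  16. (!b || e) — e is true.
  17. (!c || !b || a) — !c is true.
  18. (!h || !e) — !h is true.
  19. (!h || !d) — !h is true.
  20. (c || e || f) — e is true.
  21. (!b || f || e) — e is true.
  22. (e || !c) — !c is true.

a=False, b=True, c=False, d=False, e=True, f=True, g=True, h=False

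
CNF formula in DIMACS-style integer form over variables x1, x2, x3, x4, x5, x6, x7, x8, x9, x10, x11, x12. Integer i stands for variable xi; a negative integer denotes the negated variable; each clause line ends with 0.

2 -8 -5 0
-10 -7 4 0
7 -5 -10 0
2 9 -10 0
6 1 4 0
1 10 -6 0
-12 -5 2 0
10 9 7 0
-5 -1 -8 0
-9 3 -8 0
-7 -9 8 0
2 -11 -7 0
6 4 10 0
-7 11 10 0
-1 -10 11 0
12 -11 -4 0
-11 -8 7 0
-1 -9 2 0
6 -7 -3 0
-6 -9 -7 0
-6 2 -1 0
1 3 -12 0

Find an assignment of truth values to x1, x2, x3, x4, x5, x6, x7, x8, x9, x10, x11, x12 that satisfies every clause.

x1 = 0  x2 = 1  x3 = 1  x4 = 1  x5 = 0  x6 = 0  x7 = 0  x8 = 1  x9 = 1  x10 = 0  x11 = 0  x12 = 0

Check each clause:
  1. (x2 \/ ~x5 \/ ~x8) — x2 is true.
  2. (~x10 \/ ~x7 \/ x4) — ~x7 is true.
  3. (~x5 \/ ~x10 \/ x7) — ~x5 is true.
  4. (x2 \/ x9 \/ ~x10) — x9 is true.
  5. (x1 \/ x6 \/ x4) — x4 is true.
  6. (~x6 \/ x10 \/ x1) — ~x6 is true.
  7. (~x12 \/ x2 \/ ~x5) — x2 is true.
  8. (x10 \/ x7 \/ x9) — x9 is true.
  9. (~x5 \/ ~x1 \/ ~x8) — ~x5 is true.
  10. (x3 \/ ~x9 \/ ~x8) — x3 is true.
  11. (~x7 \/ ~x9 \/ x8) — x8 is true.
  12. (~x7 \/ ~x11 \/ x2) — ~x7 is true.
  13. (x10 \/ x4 \/ x6) — x4 is true.
  14. (x10 \/ x11 \/ ~x7) — ~x7 is true.
  15. (~x10 \/ ~x1 \/ x11) — ~x10 is true.
  16. (x12 \/ ~x4 \/ ~x11) — ~x11 is true.
  17. (~x8 \/ x7 \/ ~x11) — ~x11 is true.
  18. (x2 \/ ~x1 \/ ~x9) — x2 is true.
  19. (~x7 \/ x6 \/ ~x3) — ~x7 is true.
  20. (~x7 \/ ~x9 \/ ~x6) — ~x7 is true.
  21. (~x6 \/ ~x1 \/ x2) — x2 is true.
  22. (x3 \/ ~x12 \/ x1) — x3 is true.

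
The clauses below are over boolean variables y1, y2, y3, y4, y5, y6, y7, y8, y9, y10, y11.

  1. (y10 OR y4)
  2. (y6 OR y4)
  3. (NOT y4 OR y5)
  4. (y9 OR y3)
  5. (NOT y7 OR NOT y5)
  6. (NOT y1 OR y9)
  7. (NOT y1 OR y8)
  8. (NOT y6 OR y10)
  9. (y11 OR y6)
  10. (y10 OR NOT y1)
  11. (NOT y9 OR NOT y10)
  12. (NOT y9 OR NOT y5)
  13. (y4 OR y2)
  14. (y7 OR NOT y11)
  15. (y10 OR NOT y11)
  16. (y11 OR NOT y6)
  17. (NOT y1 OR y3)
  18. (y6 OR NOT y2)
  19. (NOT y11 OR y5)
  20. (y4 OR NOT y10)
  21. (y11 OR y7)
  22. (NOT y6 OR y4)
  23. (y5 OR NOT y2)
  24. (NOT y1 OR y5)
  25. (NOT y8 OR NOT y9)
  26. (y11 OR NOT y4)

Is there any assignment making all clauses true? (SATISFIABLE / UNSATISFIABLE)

UNSATISFIABLE

y4 = True:
  propagation gives y5=True, y7=False, y9=False, y3=True; an empty clause results — contradiction.
y4 = False:
  propagation gives y10=True; an empty clause results — contradiction.
Every branch closes, so no satisfying assignment exists.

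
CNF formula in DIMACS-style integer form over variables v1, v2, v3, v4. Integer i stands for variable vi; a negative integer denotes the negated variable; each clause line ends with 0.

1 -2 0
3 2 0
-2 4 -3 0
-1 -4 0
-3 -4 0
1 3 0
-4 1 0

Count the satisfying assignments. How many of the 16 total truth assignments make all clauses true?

3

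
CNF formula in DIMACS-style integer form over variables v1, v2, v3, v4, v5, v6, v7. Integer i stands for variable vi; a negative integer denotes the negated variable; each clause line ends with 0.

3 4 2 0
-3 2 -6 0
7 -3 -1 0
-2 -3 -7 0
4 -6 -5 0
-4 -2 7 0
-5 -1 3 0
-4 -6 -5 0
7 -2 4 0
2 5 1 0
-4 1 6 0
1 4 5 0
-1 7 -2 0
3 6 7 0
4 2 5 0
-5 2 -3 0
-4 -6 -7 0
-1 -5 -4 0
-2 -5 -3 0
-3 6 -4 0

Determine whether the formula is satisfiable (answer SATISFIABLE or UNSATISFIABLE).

Branch on v1: take v1 = True.
Try v2 = True.
  then v7 is forced to True.
  then v3 is forced to False.
  then v5 is forced to False.
Try v4 = True.
  then v6 is forced to False.
So v1 = True, v2 = True, v3 = False, v4 = True, v5 = False, v6 = False, v7 = True is a satisfying assignment.

SATISFIABLE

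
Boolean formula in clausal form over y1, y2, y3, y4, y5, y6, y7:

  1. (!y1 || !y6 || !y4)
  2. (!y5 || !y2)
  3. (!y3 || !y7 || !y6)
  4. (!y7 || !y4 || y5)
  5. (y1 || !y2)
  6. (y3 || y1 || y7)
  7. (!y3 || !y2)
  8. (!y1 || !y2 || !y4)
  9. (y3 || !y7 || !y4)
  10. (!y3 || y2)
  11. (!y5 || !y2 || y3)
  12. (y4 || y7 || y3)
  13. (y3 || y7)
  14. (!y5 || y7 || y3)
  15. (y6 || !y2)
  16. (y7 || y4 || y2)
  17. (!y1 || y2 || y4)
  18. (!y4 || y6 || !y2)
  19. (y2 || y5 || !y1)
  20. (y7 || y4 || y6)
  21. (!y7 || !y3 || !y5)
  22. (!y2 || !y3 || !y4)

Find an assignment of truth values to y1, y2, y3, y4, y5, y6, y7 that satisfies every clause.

y1=F, y2=F, y3=F, y4=F, y5=F, y6=F, y7=T

Set y1 = False and propagate.
  then y2 is forced to False.
  then y3 is forced to False.
  then y7 is forced to True.
  then y4 is forced to False.
y5, y6 are now unconstrained; take y5 = False, y6 = False.
Check each clause:
  1. (!y6 || !y1 || !y4) — !y6 is true.
  2. (!y2 || !y5) — !y5 is true.
  3. (!y7 || !y3 || !y6) — !y6 is true.
  4. (!y4 || !y7 || y5) — !y4 is true.
  5. (!y2 || y1) — !y2 is true.
  6. (y3 || y1 || y7) — y7 is true.
  7. (!y3 || !y2) — !y3 is true.
  8. (!y1 || !y4 || !y2) — !y4 is true.
  9. (!y7 || !y4 || y3) — !y4 is true.
  10. (!y3 || y2) — !y3 is true.
  11. (!y5 || !y2 || y3) — !y5 is true.
  12. (y3 || y7 || y4) — y7 is true.
  13. (y3 || y7) — y7 is true.
  14. (y3 || y7 || !y5) — !y5 is true.
  15. (!y2 || y6) — !y2 is true.
  16. (y2 || y7 || y4) — y7 is true.
  17. (!y1 || y2 || y4) — !y1 is true.
  18. (!y2 || !y4 || y6) — !y4 is true.
  19. (!y1 || y2 || y5) — !y1 is true.
  20. (y6 || y4 || y7) — y7 is true.
  21. (!y7 || !y3 || !y5) — !y5 is true.
  22. (!y4 || !y3 || !y2) — !y4 is true.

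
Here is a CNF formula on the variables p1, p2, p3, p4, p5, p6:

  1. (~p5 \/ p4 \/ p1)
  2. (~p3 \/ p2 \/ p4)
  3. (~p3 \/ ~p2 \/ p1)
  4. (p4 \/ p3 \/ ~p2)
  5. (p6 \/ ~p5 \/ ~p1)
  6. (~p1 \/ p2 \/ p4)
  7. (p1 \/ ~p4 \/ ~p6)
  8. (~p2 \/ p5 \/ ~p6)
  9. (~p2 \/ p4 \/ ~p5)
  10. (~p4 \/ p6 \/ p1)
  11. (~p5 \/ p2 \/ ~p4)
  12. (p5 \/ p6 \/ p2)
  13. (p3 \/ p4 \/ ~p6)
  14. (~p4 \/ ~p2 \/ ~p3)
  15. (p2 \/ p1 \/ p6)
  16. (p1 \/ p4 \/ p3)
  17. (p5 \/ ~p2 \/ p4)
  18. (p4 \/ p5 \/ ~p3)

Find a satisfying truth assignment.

Branch on p1: take p1 = True.
Set p2 = True and propagate.
Branch on p3: take p3 = False.
  then p4 is forced to True.
The remaining clauses are satisfied by p5 = True, p6 = True.

p1 = 1, p2 = 1, p3 = 0, p4 = 1, p5 = 1, p6 = 1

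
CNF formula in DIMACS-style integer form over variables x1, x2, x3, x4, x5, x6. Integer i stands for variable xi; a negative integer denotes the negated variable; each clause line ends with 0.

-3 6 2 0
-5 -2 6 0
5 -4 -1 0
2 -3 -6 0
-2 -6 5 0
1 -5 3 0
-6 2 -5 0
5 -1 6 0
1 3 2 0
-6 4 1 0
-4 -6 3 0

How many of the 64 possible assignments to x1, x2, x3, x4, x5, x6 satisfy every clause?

11

Split on x6, then x2.
  x6=1, x2=1: remaining (x1,x3,x4,x5) ∈ {(0,1,1,1); (1,0,0,1); (1,1,0,1); (1,1,1,1)} — 4.
  x6=1, x2=0: remaining (x1,x3,x4,x5) ∈ {(1,0,0,0)} — 1.
  x6=0, x2=1: remaining (x1,x3,x4,x5) ∈ {(0,0,0,0); (0,0,1,0); (0,1,0,0); (0,1,1,0)} — 4.
  x6=0, x2=0: remaining (x1,x3,x4,x5) ∈ {(1,0,0,1); (1,0,1,1)} — 2.
Total: 4 + 1 + 4 + 2 = 11.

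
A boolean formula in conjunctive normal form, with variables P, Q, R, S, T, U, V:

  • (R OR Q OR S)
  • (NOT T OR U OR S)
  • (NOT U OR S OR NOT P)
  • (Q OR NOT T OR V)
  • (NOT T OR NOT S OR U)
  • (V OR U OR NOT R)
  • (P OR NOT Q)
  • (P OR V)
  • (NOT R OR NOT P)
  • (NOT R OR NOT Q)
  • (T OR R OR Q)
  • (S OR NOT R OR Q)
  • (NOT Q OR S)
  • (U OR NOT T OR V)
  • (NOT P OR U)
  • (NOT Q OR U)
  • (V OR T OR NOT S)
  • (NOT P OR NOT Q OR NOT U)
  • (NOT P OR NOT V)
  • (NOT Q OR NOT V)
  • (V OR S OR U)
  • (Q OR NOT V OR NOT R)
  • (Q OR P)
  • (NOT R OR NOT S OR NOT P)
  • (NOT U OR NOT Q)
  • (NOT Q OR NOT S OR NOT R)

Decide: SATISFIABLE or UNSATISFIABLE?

UNSATISFIABLE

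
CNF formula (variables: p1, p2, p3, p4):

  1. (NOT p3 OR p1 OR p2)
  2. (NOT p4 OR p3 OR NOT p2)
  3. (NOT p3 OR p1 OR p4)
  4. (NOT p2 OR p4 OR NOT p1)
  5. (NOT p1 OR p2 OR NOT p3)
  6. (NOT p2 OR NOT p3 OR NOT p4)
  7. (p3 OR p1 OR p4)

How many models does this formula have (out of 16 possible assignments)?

Satisfying assignments:
  p1=0 p2=0 p3=0 p4=1
  p1=1 p2=0 p3=0 p4=0
  p1=1 p2=0 p3=0 p4=1
Count: 3.

3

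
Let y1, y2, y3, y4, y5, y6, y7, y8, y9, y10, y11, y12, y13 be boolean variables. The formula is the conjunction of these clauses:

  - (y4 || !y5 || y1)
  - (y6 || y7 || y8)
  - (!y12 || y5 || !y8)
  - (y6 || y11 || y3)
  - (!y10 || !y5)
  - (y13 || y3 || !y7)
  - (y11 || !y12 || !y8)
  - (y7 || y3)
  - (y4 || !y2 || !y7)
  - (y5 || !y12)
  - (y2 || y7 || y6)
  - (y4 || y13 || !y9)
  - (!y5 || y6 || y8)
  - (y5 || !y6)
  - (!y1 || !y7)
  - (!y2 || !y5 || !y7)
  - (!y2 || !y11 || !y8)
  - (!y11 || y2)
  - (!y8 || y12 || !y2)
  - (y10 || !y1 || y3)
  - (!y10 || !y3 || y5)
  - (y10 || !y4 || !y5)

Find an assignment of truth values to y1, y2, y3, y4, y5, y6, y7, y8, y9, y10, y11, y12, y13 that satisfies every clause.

y1=False  y2=True  y3=False  y4=True  y5=False  y6=False  y7=True  y8=False  y9=True  y10=False  y11=True  y12=False  y13=True

y13 occurs only positively in the remaining clauses — set y13 = True.
Try y1 = False.
Try y2 = True.
Try y3 = False.
  then y7 is forced to True.
  then y4 is forced to True.
  then y5 is forced to False.
  then y12 is forced to False.
  then y6 is forced to False.
  then y11 is forced to True.
  then y8 is forced to False.
y9, y10 are now unconstrained; take y9 = True, y10 = False.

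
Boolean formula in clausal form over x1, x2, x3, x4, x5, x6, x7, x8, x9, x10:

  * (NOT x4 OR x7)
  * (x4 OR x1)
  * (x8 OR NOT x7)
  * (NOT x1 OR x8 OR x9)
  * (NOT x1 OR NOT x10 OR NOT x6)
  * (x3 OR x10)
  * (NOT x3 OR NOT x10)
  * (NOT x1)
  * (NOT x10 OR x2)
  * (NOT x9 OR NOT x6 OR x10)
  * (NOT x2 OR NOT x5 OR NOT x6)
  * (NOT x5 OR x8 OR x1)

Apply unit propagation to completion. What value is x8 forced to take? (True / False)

Unit clause (NOT x1) sets x1 = False.
In (x1 OR x4), x1 is now false; x4 must hold, so x4 = True.
(NOT x4 OR x7) with x4 = True leaves only x7, so x7 = True.
(NOT x7 OR x8) with x7 = True leaves only x8, so x8 = True.

True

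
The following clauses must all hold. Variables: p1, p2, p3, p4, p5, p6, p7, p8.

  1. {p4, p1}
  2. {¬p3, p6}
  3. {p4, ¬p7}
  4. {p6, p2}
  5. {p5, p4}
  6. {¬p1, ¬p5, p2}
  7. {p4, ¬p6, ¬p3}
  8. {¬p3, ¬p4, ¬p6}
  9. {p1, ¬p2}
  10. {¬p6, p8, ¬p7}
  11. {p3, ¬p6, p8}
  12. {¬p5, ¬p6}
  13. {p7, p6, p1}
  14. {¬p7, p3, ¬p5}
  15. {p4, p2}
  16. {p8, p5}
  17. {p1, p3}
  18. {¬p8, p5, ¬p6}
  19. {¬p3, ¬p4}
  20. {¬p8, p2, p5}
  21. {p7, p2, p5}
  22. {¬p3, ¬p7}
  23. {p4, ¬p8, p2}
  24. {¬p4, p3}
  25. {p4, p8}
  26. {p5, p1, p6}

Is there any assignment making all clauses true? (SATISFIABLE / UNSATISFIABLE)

SATISFIABLE

Branch on p1: take p1 = True.
The remaining clauses are satisfied by p2 = True, p3 = False, p4 = False, p5 = True, p6 = False, p7 = False, p8 = True.
So p1 = T, p2 = T, p3 = F, p4 = F, p5 = T, p6 = F, p7 = F, p8 = T is a satisfying assignment.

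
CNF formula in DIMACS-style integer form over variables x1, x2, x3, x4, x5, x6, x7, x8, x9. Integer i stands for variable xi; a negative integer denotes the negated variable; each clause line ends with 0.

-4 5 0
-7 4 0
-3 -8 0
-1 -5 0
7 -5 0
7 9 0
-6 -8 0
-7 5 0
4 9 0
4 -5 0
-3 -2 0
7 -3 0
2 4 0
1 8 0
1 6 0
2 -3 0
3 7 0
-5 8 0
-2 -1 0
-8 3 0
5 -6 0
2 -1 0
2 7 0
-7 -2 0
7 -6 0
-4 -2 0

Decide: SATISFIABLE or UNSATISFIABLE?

x7 = True:
  propagation gives x4=True, x5=True, x1=False, x8=True; an empty clause results — contradiction.
x7 = False:
  propagation gives x5=False, x4=False, x9=True, x3=False; an empty clause results — contradiction.
Every branch closes, so no satisfying assignment exists.

UNSATISFIABLE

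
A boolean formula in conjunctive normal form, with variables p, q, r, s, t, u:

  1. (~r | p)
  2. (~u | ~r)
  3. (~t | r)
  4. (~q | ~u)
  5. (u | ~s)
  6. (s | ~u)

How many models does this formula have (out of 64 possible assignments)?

10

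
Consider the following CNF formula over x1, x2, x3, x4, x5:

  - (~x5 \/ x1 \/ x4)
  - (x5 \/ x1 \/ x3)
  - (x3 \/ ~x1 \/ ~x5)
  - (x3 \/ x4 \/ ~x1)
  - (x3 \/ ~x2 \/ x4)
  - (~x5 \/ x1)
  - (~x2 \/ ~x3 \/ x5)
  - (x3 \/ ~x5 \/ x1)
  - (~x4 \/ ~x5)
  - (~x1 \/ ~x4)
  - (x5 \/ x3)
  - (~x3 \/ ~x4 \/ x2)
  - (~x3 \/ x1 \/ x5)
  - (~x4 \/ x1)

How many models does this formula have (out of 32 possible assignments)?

3

Satisfying assignments:
  x1=T x2=F x3=T x4=F x5=F
  x1=T x2=F x3=T x4=F x5=T
  x1=T x2=T x3=T x4=F x5=T
Count: 3.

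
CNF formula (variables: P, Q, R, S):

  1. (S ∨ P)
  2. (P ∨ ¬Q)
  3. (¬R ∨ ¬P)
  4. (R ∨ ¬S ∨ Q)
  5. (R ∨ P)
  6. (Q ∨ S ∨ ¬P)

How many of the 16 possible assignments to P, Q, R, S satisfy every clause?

3

Satisfying assignments:
  P=F Q=F R=T S=T
  P=T Q=T R=F S=F
  P=T Q=T R=F S=T
That's 3 in total.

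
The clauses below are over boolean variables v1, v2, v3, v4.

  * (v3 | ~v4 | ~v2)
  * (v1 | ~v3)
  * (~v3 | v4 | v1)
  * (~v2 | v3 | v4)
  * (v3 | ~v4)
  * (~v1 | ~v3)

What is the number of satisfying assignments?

2

The models are:
  v1=F v2=F v3=F v4=F
  v1=T v2=F v3=F v4=F
Count: 2.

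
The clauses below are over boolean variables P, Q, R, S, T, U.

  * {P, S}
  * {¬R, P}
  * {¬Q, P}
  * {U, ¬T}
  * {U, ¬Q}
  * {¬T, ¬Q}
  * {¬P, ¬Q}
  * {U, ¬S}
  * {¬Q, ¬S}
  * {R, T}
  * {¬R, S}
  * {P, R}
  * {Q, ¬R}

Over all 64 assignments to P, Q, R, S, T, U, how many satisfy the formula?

2

Satisfying assignments:
  P=1 Q=0 R=0 S=0 T=1 U=1
  P=1 Q=0 R=0 S=1 T=1 U=1
That's 2 in total.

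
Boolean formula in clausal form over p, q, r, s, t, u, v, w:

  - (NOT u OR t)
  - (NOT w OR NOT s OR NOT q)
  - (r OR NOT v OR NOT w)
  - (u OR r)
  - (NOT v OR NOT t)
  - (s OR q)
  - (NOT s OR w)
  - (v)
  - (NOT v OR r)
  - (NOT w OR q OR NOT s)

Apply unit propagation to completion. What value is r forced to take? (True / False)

Unit clause (v) sets v = True.
From (NOT v OR NOT t) and v = True: t = False.
(NOT u OR t): since t = False, the clause reduces to (NOT u). u = False.
From (r OR u) and u = False: r = True.

True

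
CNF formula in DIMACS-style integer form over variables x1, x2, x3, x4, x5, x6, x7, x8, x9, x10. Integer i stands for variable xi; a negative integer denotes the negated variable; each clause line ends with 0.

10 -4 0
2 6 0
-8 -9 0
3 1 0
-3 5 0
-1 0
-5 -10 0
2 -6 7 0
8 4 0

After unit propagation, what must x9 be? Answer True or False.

False

(~x1) is a unit clause: x1 = False.
From (x3 | x1) and x1 = False: x3 = True.
(x5 | ~x3): since x3 = True, the clause reduces to (x5). x5 = True.
(~x10 | ~x5) with x5 = True leaves only ~x10, so x10 = False.
(x10 | ~x4): since x10 = False, the clause reduces to (~x4). x4 = False.
In (x8 | x4), x4 is now false; x8 must hold, so x8 = True.
(~x9 | ~x8) with x8 = True leaves only ~x9, so x9 = False.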